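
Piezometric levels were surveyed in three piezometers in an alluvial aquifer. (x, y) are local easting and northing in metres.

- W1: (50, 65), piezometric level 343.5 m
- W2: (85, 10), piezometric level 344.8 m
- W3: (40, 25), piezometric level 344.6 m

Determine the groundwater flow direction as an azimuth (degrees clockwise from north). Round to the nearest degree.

009°

With h = a·x + b·y + c and W1 as origin, the differences give:
  35·a + (-55)·b = +1.3
  (-10)·a + (-40)·b = +1.1
Eliminate b (×(-40) and ×(-55), subtract): -1950·a = 8.50 → a = ∂h/∂x = -0.004359
Back-substitute: b = ∂h/∂y = -0.02641.
Flow direction (−∇h) has components (+0.004359 E, +0.02641 N).
Azimuth = atan2(E, N) = atan2(+0.004359, +0.02641) = 9.4° ≈ 009°.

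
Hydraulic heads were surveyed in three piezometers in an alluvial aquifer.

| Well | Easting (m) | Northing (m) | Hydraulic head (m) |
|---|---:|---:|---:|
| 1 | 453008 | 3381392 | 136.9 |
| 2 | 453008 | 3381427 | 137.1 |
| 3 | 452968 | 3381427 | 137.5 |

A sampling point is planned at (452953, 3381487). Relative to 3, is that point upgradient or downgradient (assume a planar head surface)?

With h = a·x + b·y + c and 1 as origin, the differences give:
  0·a + 35·b = +0.2
  (-40)·a + 35·b = +0.6
Eliminate b (×35 and ×35, subtract): 1400·a = -14.00 → a = ∂h/∂x = -0.01000
Back-substitute: b = ∂h/∂y = +0.005714.
Head at (452953, 3381487) = 136.9 + (-0.01000)·(-55) + (+0.005714)·(95) = 137.99 m.
That is higher than the 137.5 m at 3, so the point is upgradient.

upgradient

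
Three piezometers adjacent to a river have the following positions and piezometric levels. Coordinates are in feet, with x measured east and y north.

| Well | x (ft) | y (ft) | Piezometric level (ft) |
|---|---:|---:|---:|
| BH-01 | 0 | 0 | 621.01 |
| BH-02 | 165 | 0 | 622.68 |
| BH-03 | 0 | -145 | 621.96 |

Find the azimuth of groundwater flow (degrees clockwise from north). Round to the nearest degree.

∂h/∂x = (622.68 − 621.01) / (165 − 0) = +0.01012
∂h/∂y = (621.96 − 621.01) / (-145 − 0) = -0.006552
Flow direction (−∇h) has components (-0.01012 E, +0.006552 N).
Azimuth = atan2(E, N) = atan2(-0.01012, +0.006552) = 302.9° ≈ 303°.

303°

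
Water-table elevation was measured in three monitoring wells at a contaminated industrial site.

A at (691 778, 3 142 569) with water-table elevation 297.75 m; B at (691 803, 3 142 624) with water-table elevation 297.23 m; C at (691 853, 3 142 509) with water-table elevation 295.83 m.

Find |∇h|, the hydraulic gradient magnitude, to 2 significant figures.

0.024

With h = a·x + b·y + c and A as origin, the differences give:
  25·a + 55·b = -0.52
  75·a + (-60)·b = -1.92
Eliminate b (×(-60) and ×55, subtract): -5625·a = 136.800 → a = ∂h/∂x = -0.02432
Back-substitute: b = ∂h/∂y = +0.001600.
|∇h| = √(-0.02432² + 0.001600²) = 0.02437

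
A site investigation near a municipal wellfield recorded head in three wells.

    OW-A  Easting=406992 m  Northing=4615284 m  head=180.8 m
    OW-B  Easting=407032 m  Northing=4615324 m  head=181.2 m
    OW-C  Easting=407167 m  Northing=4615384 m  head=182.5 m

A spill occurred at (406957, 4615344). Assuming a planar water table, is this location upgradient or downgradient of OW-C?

downgradient

With h = a·x + b·y + c and OW-A as origin, the differences give:
  40·a + 40·b = +0.4
  175·a + 100·b = +1.7
Eliminate b (×100 and ×40, subtract): -3000·a = -28.00 → a = ∂h/∂x = +0.009333
Back-substitute: b = ∂h/∂y = +0.0006667.
Head at (406957, 4615344) = 180.8 + (+0.009333)·(-35) + (+0.0006667)·(60) = 180.51 m.
That is lower than the 182.5 m at OW-C, so the point is downgradient.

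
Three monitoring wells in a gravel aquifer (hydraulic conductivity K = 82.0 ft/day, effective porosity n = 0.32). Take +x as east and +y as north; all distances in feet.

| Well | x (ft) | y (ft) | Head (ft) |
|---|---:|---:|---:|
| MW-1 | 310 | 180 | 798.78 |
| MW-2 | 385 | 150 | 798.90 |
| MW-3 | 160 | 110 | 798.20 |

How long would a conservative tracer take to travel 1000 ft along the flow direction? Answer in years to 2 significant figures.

Taking MW-1 as reference: MW-2−MW-1 = (75, -30, +0.12); MW-3−MW-1 = (-150, -70, -0.58).
Determinant of the coordinate differences = 75·(-70) − (-150)·(-30) = -9750.
∂h/∂x = [(+0.12)·(-70) − (-0.58)·(-30)] / -9750 = +0.002646
∂h/∂y = [75·(-0.58) − (-150)·(+0.12)] / -9750 = +0.002615
|∇h| = √(0.002646² + 0.002615²) = 0.00372
Seepage velocity v = K·i/n = 82.0 × 0.00372 / 0.32 = 0.9533 ft/day.
t = 1000 / 0.9533 = 1049 days = 2.87 years.

2.9 years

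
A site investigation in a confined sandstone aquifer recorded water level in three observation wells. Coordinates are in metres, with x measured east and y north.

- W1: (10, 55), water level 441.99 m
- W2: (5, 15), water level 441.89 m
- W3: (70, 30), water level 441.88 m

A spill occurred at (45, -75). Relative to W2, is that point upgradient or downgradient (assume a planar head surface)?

Taking W1 as reference: W2−W1 = (-5, -40, -0.10); W3−W1 = (60, -25, -0.11).
Determinant of the coordinate differences = (-5)·(-25) − 60·(-40) = 2525.
∂h/∂x = [(-0.10)·(-25) − (-0.11)·(-40)] / 2525 = -0.0007525
∂h/∂y = [(-5)·(-0.11) − 60·(-0.10)] / 2525 = +0.002594
Head at (45, -75) = 441.99 + (-0.0007525)·(35) + (+0.002594)·(-130) = 441.63 m.
That is lower than the 441.89 m at W2, so the point is downgradient.

downgradient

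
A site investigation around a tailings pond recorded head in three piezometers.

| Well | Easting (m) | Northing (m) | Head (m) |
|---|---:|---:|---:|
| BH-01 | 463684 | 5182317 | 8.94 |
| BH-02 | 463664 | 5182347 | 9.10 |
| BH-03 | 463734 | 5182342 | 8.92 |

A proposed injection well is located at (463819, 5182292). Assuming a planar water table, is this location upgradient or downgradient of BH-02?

downgradient

Taking BH-01 as reference: BH-02−BH-01 = (-20, 30, +0.16); BH-03−BH-01 = (50, 25, -0.02).
Solve a·Δx + b·Δy = Δh: det = (-20)·25 − 50·30 = -2000.
∂h/∂x = [(+0.16)·25 − (-0.02)·30] / -2000 = -0.002300
∂h/∂y = [(-20)·(-0.02) − 50·(+0.16)] / -2000 = +0.003800
Head at (463819, 5182292) = 8.94 + (-0.002300)·(135) + (+0.003800)·(-25) = 8.53 m.
That is lower than the 9.10 m at BH-02, so the point is downgradient.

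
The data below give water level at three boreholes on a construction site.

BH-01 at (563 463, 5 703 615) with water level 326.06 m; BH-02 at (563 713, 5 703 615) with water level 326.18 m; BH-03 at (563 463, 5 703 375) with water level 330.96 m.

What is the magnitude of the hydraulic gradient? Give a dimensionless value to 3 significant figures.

0.0204

∂h/∂x = (326.18 − 326.06) / (563713 − 563463) = +0.0004800
∂h/∂y = (330.96 − 326.06) / (5703375 − 5703615) = -0.02042
|∇h| = √(0.0004800² + -0.02042²) = 0.02043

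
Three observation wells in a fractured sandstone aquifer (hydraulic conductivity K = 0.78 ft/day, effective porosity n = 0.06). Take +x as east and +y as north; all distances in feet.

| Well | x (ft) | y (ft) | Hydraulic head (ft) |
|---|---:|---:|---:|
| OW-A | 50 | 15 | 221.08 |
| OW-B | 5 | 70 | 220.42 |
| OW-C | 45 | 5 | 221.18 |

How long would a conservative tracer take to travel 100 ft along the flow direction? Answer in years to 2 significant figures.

1.9 years

Three-point gradient (reference OW-A): Δ to OW-B = (-45, 55, -0.66), Δ to OW-C = (-5, -10, +0.10).
∂h/∂x = +0.001517, ∂h/∂y = -0.01076 (det = 725).
|∇h| = √(0.001517² + -0.01076²) = 0.01087
Seepage velocity v = K·i/n = 0.78 × 0.01087 / 0.06 = 0.1413 ft/day.
t = 100 / 0.1413 = 707.7 days = 1.94 years.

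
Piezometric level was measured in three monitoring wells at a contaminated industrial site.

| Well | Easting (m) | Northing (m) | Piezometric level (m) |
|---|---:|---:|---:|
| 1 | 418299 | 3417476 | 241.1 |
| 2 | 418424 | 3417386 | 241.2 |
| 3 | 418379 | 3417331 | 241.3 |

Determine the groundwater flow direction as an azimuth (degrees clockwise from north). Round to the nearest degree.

012°

With h = a·x + b·y + c and 1 as origin, the differences give:
  125·a + (-90)·b = +0.1
  80·a + (-145)·b = +0.2
Eliminate b (×(-145) and ×(-90), subtract): -10925·a = 3.50 → a = ∂h/∂x = -0.0003204
Back-substitute: b = ∂h/∂y = -0.001556.
Flow direction (−∇h) has components (+0.0003204 E, +0.001556 N).
Azimuth = atan2(E, N) = atan2(+0.0003204, +0.001556) = 11.6° ≈ 012°.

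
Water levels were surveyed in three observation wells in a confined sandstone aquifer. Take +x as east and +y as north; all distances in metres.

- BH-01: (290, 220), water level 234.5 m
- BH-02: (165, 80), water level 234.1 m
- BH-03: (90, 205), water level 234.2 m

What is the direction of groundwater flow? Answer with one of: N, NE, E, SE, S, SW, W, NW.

Differences from BH-01: to BH-02 (Δx, Δy, Δh) = (-125, -140, -0.4); to BH-03 = (-200, -15, -0.3).
Determinant of the coordinate differences = (-125)·(-15) − (-200)·(-140) = -26125.
∂h/∂x = [(-0.4)·(-15) − (-0.3)·(-140)] / -26125 = +0.001378
∂h/∂y = [(-125)·(-0.3) − (-200)·(-0.4)] / -26125 = +0.001627
Flow = −∇h = (-0.001378 east, -0.001627 north), which points southwest.

SW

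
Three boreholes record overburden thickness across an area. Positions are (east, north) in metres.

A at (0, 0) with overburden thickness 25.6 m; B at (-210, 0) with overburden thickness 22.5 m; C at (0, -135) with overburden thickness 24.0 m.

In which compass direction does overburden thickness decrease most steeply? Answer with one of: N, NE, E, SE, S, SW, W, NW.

SW

∂d/∂x = (22.5 − 25.6) / (-210 − 0) = +0.01476
∂d/∂y = (24.0 − 25.6) / (-135 − 0) = +0.01185
Steepest decrease is along −∇f = (-0.01476 E, -0.01185 N) → southwest.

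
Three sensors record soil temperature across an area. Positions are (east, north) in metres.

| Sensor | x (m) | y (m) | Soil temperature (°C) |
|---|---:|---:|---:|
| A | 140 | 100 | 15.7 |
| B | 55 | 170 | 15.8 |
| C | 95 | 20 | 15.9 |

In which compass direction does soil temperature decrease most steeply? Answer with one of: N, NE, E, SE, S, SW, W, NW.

NE

With T = a·x + b·y + c and A as origin, the differences give:
  (-85)·a + 70·b = +0.1
  (-45)·a + (-80)·b = +0.2
Eliminate b (×(-80) and ×70, subtract): 9950·a = -22.00 → a = ∂T/∂x = -0.002211
Back-substitute: b = ∂T/∂y = -0.001256.
Steepest decrease is along −∇f = (+0.002211 E, +0.001256 N) → northeast.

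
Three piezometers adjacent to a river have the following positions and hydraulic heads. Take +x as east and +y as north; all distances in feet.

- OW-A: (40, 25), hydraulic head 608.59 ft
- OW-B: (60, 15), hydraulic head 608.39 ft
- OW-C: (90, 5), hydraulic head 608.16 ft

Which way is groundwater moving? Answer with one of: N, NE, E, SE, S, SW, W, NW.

S

With h = a·x + b·y + c and OW-A as origin, the differences give:
  20·a + (-10)·b = -0.20
  50·a + (-20)·b = -0.43
Eliminate b (×(-20) and ×(-10), subtract): 100·a = -0.300 → a = ∂h/∂x = -0.003000
Back-substitute: b = ∂h/∂y = +0.01400.
Flow = −∇h = (+0.003000 east, -0.01400 north), which points south.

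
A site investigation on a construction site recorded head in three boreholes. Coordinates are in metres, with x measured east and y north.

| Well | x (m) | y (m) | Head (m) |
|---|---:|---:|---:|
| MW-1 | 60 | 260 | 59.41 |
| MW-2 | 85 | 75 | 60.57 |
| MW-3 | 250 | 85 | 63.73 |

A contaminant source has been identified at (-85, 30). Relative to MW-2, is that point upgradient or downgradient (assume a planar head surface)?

With h = a·x + b·y + c and MW-1 as origin, the differences give:
  25·a + (-185)·b = +1.16
  190·a + (-175)·b = +4.32
Eliminate b (×(-175) and ×(-185), subtract): 30775·a = 596.200 → a = ∂h/∂x = +0.01937
Back-substitute: b = ∂h/∂y = -0.003652.
Head at (-85, 30) = 59.41 + (+0.01937)·(-145) + (-0.003652)·(-230) = 57.44 m.
That is lower than the 60.57 m at MW-2, so the point is downgradient.

downgradient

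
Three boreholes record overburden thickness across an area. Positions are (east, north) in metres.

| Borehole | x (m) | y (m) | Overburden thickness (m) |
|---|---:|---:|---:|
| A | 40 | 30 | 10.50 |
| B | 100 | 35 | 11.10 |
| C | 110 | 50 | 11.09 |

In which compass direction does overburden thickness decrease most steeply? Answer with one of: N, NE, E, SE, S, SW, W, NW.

With d = a·x + b·y + c and A as origin, the differences give:
  60·a + 5·b = +0.60
  70·a + 20·b = +0.59
Eliminate b (×20 and ×5, subtract): 850·a = 9.050 → a = ∂d/∂x = +0.01065
Back-substitute: b = ∂d/∂y = -0.007765.
Steepest decrease is along −∇f = (-0.01065 E, +0.007765 N) → northwest.

NW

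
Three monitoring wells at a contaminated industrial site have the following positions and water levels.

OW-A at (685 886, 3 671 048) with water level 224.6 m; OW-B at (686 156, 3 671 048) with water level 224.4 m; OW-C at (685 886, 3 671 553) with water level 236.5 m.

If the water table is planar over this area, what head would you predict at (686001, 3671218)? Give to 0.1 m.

∂h/∂x = (224.4 − 224.6) / (686156 − 685886) = -0.0007407
∂h/∂y = (236.5 − 224.6) / (3671553 − 3671048) = +0.02356
h(686001, 3671218) = 224.6 + (-0.0007407)·(115) + (+0.02356)·(170) = 224.6 -0.085 +4.006 = 228.521 m.

228.5 m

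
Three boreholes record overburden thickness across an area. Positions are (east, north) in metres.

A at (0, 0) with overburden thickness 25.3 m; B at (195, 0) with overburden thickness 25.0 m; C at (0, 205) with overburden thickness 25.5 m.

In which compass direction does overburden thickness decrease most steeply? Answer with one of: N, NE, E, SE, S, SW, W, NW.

∂d/∂x = (25.0 − 25.3) / (195 − 0) = -0.001538
∂d/∂y = (25.5 − 25.3) / (205 − 0) = +0.0009756
Steepest decrease is along −∇f = (+0.001538 E, -0.0009756 N) → southeast.

SE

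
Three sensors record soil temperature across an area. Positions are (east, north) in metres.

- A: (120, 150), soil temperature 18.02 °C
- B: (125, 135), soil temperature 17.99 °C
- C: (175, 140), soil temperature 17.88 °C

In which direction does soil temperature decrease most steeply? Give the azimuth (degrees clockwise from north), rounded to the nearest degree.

118°

Three-point gradient (reference A): Δ to B = (5, -15, -0.03), Δ to C = (55, -10, -0.14).
∂T/∂x = -0.002323, ∂T/∂y = +0.001226 (det = 775).
Steepest decrease is along −∇f: components (+0.002323 E, -0.001226 N).
Azimuth = atan2(+0.002323, -0.001226) = 117.8° ≈ 118°.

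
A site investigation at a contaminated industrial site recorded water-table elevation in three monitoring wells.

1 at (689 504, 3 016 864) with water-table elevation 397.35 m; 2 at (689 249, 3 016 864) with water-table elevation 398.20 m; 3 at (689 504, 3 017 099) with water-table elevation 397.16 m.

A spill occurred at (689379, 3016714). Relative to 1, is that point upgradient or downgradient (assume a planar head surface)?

upgradient

∂h/∂x = (398.20 − 397.35) / (689249 − 689504) = -0.003333
∂h/∂y = (397.16 − 397.35) / (3017099 − 3016864) = -0.0008085
Head at (689379, 3016714) = 397.35 + (-0.003333)·(-125) + (-0.0008085)·(-150) = 397.89 m.
That is higher than the 397.35 m at 1, so the point is upgradient.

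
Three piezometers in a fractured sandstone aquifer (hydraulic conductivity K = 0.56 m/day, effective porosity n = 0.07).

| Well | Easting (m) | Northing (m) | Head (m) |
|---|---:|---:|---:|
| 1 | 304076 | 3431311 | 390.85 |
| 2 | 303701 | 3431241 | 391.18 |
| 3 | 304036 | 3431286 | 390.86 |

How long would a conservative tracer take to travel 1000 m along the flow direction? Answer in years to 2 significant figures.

Three-point gradient (reference 1): Δ to 2 = (-375, -70, +0.33), Δ to 3 = (-40, -25, +0.01).
∂h/∂x = -0.001148, ∂h/∂y = +0.001437 (det = 6575).
|∇h| = √(-0.001148² + 0.001437²) = 0.001839
Seepage velocity v = K·i/n = 0.56 × 0.001839 / 0.07 = 0.01471 m/day.
t = 1000 / 0.01471 = 6.798e+04 days = 186 years.

190 years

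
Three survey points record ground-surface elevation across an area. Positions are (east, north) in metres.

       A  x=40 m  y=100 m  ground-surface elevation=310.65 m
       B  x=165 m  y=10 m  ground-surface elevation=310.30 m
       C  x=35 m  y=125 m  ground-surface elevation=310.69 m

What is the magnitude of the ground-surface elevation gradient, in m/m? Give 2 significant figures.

Taking A as reference: B−A = (125, -90, -0.35); C−A = (-5, 25, +0.04).
Determinant of the coordinate differences = 125·25 − (-5)·(-90) = 2675.
∂z/∂x = [(-0.35)·25 − (+0.04)·(-90)] / 2675 = -0.001925
∂z/∂y = [125·(+0.04) − (-5)·(-0.35)] / 2675 = +0.001215
|∇f| = √(-0.001925² + 0.001215²) = 0.002276 m/m

0.0023 m/m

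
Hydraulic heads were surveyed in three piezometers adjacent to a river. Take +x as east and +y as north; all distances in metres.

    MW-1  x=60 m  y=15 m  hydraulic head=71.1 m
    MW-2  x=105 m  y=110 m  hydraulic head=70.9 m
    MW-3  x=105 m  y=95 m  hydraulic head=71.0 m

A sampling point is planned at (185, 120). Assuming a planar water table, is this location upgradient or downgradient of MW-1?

upgradient

Taking MW-1 as reference: MW-2−MW-1 = (45, 95, -0.2); MW-3−MW-1 = (45, 80, -0.1).
Determinant of the coordinate differences = 45·80 − 45·95 = -675.
∂h/∂x = [(-0.2)·80 − (-0.1)·95] / -675 = +0.009630
∂h/∂y = [45·(-0.1) − 45·(-0.2)] / -675 = -0.006667
Head at (185, 120) = 71.1 + (+0.009630)·(125) + (-0.006667)·(105) = 71.60 m.
That is higher than the 71.1 m at MW-1, so the point is upgradient.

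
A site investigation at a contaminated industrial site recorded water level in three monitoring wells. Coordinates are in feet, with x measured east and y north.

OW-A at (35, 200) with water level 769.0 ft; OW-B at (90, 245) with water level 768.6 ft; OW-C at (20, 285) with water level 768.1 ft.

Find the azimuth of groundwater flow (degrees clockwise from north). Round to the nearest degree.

353°

With h = a·x + b·y + c and OW-A as origin, the differences give:
  55·a + 45·b = -0.4
  (-15)·a + 85·b = -0.9
Eliminate b (×85 and ×45, subtract): 5350·a = 6.50 → a = ∂h/∂x = +0.001215
Back-substitute: b = ∂h/∂y = -0.01037.
Flow direction (−∇h) has components (-0.001215 E, +0.01037 N).
Azimuth = atan2(E, N) = atan2(-0.001215, +0.01037) = 353.3° ≈ 353°.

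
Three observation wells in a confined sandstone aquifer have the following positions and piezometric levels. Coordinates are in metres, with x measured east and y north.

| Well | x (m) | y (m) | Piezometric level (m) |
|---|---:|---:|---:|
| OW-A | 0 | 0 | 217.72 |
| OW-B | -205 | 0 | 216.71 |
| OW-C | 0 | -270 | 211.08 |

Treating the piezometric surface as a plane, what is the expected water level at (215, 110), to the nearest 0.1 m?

∂h/∂x = (216.71 − 217.72) / (-205 − 0) = +0.004927
∂h/∂y = (211.08 − 217.72) / (-270 − 0) = +0.02459
h(215, 110) = 217.72 + (+0.004927)·(215) + (+0.02459)·(110) = 217.72 +1.059 +2.705 = 221.484 m.

221.5 m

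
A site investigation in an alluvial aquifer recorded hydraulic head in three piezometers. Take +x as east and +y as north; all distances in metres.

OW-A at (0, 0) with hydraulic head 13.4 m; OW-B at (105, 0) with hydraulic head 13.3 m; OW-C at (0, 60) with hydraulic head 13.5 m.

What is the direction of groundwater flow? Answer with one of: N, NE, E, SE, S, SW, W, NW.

∂h/∂x = (13.3 − 13.4) / (105 − 0) = -0.0009524
∂h/∂y = (13.5 − 13.4) / (60 − 0) = +0.001667
Flow = −∇h = (+0.0009524 east, -0.001667 north), which points southeast.

SE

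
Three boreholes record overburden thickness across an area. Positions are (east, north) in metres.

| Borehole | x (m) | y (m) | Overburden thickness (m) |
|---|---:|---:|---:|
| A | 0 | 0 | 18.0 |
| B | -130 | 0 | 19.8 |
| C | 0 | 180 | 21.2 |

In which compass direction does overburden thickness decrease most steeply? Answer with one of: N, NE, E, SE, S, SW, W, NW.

SE

∂d/∂x = (19.8 − 18.0) / (-130 − 0) = -0.01385
∂d/∂y = (21.2 − 18.0) / (180 − 0) = +0.01778
Steepest decrease is along −∇f = (+0.01385 E, -0.01778 N) → southeast.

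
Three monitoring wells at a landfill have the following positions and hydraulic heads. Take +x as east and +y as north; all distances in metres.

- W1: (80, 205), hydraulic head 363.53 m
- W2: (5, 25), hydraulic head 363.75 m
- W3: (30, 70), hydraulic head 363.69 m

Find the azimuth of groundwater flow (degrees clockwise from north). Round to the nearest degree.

042°

Differences from W1: to W2 (Δx, Δy, Δh) = (-75, -180, +0.22); to W3 = (-50, -135, +0.16).
Determinant of the coordinate differences = (-75)·(-135) − (-50)·(-180) = 1125.
∂h/∂x = [(+0.22)·(-135) − (+0.16)·(-180)] / 1125 = -0.0008000
∂h/∂y = [(-75)·(+0.16) − (-50)·(+0.22)] / 1125 = -0.0008889
Flow direction (−∇h) has components (+0.0008000 E, +0.0008889 N).
Azimuth = atan2(E, N) = atan2(+0.0008000, +0.0008889) = 42.0° ≈ 042°.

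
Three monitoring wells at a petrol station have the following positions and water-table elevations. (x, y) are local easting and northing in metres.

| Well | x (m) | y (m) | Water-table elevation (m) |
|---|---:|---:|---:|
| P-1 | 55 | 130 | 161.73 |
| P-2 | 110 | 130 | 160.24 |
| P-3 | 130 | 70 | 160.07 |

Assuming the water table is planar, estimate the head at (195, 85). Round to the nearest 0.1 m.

158.2 m

With h = a·x + b·y + c and P-1 as origin, the differences give:
  55·a + 0·b = -1.49
  75·a + (-60)·b = -1.66
Eliminate b (×(-60) and ×0, subtract): -3300·a = 89.400 → a = ∂h/∂x = -0.02709
Back-substitute: b = ∂h/∂y = -0.006197.
h(195, 85) = 161.73 + (-0.02709)·(140) + (-0.006197)·(-45) = 161.73 -3.793 +0.279 = 158.216 m.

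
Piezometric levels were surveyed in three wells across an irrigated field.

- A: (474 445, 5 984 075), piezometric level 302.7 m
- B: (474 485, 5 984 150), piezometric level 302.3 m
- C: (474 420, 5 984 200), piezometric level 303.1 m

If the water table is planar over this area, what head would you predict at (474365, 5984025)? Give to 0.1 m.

Differences from A: to B (Δx, Δy, Δh) = (40, 75, -0.4); to C = (-25, 125, +0.4).
Solve a·Δx + b·Δy = Δh: det = 40·125 − (-25)·75 = 6875.
∂h/∂x = [(-0.4)·125 − (+0.4)·75] / 6875 = -0.01164
∂h/∂y = [40·(+0.4) − (-25)·(-0.4)] / 6875 = +0.0008727
h(474365, 5984025) = 302.7 + (-0.01164)·(-80) + (+0.0008727)·(-50) = 302.7 +0.931 -0.044 = 303.587 m.

303.6 m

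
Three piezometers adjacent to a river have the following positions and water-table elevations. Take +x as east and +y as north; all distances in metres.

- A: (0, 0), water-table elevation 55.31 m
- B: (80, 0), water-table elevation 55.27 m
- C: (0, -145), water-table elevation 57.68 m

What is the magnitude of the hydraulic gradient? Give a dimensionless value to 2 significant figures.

∂h/∂x = (55.27 − 55.31) / (80 − 0) = -0.0005000
∂h/∂y = (57.68 − 55.31) / (-145 − 0) = -0.01634
|∇h| = √(-0.0005000² + -0.01634²) = 0.01635

0.016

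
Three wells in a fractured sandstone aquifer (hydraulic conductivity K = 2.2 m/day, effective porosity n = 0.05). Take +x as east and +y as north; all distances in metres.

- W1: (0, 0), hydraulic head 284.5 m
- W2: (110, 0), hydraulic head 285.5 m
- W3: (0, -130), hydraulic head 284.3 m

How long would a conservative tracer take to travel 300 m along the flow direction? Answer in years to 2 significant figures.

∂h/∂x = (285.5 − 284.5) / (110 − 0) = +0.009091
∂h/∂y = (284.3 − 284.5) / (-130 − 0) = +0.001538
|∇h| = √(0.009091² + 0.001538²) = 0.00922
Seepage velocity v = K·i/n = 2.2 × 0.00922 / 0.05 = 0.4057 m/day.
t = 300 / 0.4057 = 739.5 days = 2.02 years.

2.0 years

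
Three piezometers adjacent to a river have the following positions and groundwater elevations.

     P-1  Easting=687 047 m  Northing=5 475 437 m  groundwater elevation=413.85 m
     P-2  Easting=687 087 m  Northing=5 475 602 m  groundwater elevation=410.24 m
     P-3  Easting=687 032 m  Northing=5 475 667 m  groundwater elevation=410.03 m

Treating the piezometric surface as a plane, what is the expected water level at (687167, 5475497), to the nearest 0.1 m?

Taking P-1 as reference: P-2−P-1 = (40, 165, -3.61); P-3−P-1 = (-15, 230, -3.82).
Determinant of the coordinate differences = 40·230 − (-15)·165 = 11675.
∂h/∂x = [(-3.61)·230 − (-3.82)·165] / 11675 = -0.01713
∂h/∂y = [40·(-3.82) − (-15)·(-3.61)] / 11675 = -0.01773
h(687167, 5475497) = 413.85 + (-0.01713)·(120) + (-0.01773)·(60) = 413.85 -2.056 -1.064 = 410.731 m.

410.7 m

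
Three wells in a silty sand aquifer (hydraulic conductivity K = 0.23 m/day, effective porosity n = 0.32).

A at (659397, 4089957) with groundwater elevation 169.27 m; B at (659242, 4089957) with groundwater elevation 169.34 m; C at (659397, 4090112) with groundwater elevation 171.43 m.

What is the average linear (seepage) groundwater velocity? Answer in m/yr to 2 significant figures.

∂h/∂x = (169.34 − 169.27) / (659242 − 659397) = -0.0004516
∂h/∂y = (171.43 − 169.27) / (4090112 − 4089957) = +0.01394
|∇h| = √(-0.0004516² + 0.01394²) = 0.01395
Seepage velocity v = K·i/n = 0.23 × 0.01395 / 0.32 = 0.01003 m/day = 3.663 m/yr.

3.7 m/yr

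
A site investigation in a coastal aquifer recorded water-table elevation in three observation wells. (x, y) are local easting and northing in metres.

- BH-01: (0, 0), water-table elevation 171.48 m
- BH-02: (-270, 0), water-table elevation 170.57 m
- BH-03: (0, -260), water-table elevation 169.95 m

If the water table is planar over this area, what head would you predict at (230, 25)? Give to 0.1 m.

172.4 m

∂h/∂x = (170.57 − 171.48) / (-270 − 0) = +0.003370
∂h/∂y = (169.95 − 171.48) / (-260 − 0) = +0.005885
h(230, 25) = 171.48 + (+0.003370)·(230) + (+0.005885)·(25) = 171.48 +0.775 +0.147 = 172.402 m.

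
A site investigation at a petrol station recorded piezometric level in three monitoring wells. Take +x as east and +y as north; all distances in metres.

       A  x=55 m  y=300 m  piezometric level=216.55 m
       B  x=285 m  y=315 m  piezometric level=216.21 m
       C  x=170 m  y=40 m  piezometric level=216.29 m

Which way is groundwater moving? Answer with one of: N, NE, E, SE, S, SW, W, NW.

Three-point gradient (reference A): Δ to B = (230, 15, -0.34), Δ to C = (115, -260, -0.26).
∂h/∂x = -0.001500, ∂h/∂y = +0.0003364 (det = -61525).
Flow = −∇h = (+0.001500 east, -0.0003364 north), which points east.

E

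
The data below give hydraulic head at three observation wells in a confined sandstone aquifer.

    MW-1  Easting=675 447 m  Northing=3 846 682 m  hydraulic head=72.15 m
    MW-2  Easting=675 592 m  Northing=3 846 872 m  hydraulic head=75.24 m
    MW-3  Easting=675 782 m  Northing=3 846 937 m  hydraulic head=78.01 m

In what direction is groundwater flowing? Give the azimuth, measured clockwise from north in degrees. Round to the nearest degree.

240°

Three-point gradient (reference MW-1): Δ to MW-2 = (145, 190, +3.09), Δ to MW-3 = (335, 255, +5.86).
∂h/∂x = +0.01220, ∂h/∂y = +0.006952 (det = -26675).
Flow direction (−∇h) has components (-0.01220 E, -0.006952 N).
Azimuth = atan2(E, N) = atan2(-0.01220, -0.006952) = 240.3° ≈ 240°.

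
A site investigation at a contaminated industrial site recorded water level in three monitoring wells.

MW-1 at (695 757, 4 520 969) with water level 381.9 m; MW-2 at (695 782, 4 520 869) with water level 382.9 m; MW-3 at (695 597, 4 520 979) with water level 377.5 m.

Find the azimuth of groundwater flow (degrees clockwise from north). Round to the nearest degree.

With h = a·x + b·y + c and MW-1 as origin, the differences give:
  25·a + (-100)·b = +1.0
  (-160)·a + 10·b = -4.4
Eliminate b (×10 and ×(-100), subtract): -15750·a = -430.00 → a = ∂h/∂x = +0.02730
Back-substitute: b = ∂h/∂y = -0.003175.
Flow direction (−∇h) has components (-0.02730 E, +0.003175 N).
Azimuth = atan2(E, N) = atan2(-0.02730, +0.003175) = 276.6° ≈ 277°.

277°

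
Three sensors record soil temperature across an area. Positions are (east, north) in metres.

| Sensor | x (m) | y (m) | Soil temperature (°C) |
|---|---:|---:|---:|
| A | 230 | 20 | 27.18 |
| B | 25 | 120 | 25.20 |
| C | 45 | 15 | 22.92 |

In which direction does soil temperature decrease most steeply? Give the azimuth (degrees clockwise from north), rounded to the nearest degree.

221°

With T = a·x + b·y + c and A as origin, the differences give:
  (-205)·a + 100·b = -1.98
  (-185)·a + (-5)·b = -4.26
Eliminate b (×(-5) and ×100, subtract): 19525·a = 435.900 → a = ∂T/∂x = +0.02233
Back-substitute: b = ∂T/∂y = +0.02597.
Steepest decrease is along −∇f: components (-0.02233 E, -0.02597 N).
Azimuth = atan2(-0.02233, -0.02597) = 220.7° ≈ 221°.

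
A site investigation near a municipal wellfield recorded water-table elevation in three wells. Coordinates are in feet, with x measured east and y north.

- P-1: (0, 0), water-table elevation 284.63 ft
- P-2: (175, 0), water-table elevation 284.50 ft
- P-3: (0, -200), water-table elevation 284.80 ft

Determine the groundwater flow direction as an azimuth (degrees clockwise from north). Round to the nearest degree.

041°

∂h/∂x = (284.50 − 284.63) / (175 − 0) = -0.0007429
∂h/∂y = (284.80 − 284.63) / (-200 − 0) = -0.0008500
Flow direction (−∇h) has components (+0.0007429 E, +0.0008500 N).
Azimuth = atan2(E, N) = atan2(+0.0007429, +0.0008500) = 41.2° ≈ 041°.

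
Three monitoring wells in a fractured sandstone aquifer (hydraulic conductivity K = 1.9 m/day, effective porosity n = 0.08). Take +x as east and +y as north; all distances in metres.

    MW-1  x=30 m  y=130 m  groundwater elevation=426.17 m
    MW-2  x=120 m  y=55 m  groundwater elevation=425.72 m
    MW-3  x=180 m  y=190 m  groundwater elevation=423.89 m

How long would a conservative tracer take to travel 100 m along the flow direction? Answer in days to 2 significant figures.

With h = a·x + b·y + c and MW-1 as origin, the differences give:
  90·a + (-75)·b = -0.45
  150·a + 60·b = -2.28
Eliminate b (×60 and ×(-75), subtract): 16650·a = -198.000 → a = ∂h/∂x = -0.01189
Back-substitute: b = ∂h/∂y = -0.008270.
|∇h| = √(-0.01189² + -0.008270²) = 0.01448
Seepage velocity v = K·i/n = 1.9 × 0.01448 / 0.08 = 0.3439 m/day.
t = 100 / 0.3439 = 290.8 days.

290 days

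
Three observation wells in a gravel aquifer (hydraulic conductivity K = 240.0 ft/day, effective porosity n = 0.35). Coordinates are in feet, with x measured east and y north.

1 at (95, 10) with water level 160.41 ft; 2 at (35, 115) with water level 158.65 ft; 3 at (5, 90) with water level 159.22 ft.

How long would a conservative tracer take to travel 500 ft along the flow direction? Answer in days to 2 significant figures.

Differences from 1: to 2 (Δx, Δy, Δh) = (-60, 105, -1.76); to 3 = (-90, 80, -1.19).
Solve a·Δx + b·Δy = Δh: det = (-60)·80 − (-90)·105 = 4650.
∂h/∂x = [(-1.76)·80 − (-1.19)·105] / 4650 = -0.003409
∂h/∂y = [(-60)·(-1.19) − (-90)·(-1.76)] / 4650 = -0.01871
|∇h| = √(-0.003409² + -0.01871²) = 0.01902
Seepage velocity v = K·i/n = 240.0 × 0.01902 / 0.35 = 13.04 ft/day.
t = 500 / 13.04 = 38.34 days.

38 days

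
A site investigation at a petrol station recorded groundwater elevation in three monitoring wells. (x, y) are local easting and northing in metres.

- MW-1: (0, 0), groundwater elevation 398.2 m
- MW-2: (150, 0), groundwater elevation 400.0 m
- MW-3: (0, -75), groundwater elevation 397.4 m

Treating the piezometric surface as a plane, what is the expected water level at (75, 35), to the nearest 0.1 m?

399.5 m

∂h/∂x = (400.0 − 398.2) / (150 − 0) = +0.01200
∂h/∂y = (397.4 − 398.2) / (-75 − 0) = +0.01067
h(75, 35) = 398.2 + (+0.01200)·(75) + (+0.01067)·(35) = 398.2 +0.900 +0.373 = 399.473 m.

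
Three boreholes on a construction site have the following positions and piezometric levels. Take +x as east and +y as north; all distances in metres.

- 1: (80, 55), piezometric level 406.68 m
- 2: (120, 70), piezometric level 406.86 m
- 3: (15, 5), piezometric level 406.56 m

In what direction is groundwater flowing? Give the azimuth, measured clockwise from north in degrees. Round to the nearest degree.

Differences from 1: to 2 (Δx, Δy, Δh) = (40, 15, +0.18); to 3 = (-65, -50, -0.12).
Solve a·Δx + b·Δy = Δh: det = 40·(-50) − (-65)·15 = -1025.
∂h/∂x = [(+0.18)·(-50) − (-0.12)·15] / -1025 = +0.007024
∂h/∂y = [40·(-0.12) − (-65)·(+0.18)] / -1025 = -0.006732
Flow direction (−∇h) has components (-0.007024 E, +0.006732 N).
Azimuth = atan2(E, N) = atan2(-0.007024, +0.006732) = 313.8° ≈ 314°.

314°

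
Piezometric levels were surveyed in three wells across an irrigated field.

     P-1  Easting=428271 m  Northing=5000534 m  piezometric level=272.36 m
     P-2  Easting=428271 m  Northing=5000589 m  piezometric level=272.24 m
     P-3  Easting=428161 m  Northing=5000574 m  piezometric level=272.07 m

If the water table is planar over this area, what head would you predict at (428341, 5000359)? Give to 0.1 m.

272.9 m

With h = a·x + b·y + c and P-1 as origin, the differences give:
  0·a + 55·b = -0.12
  (-110)·a + 40·b = -0.29
Eliminate b (×40 and ×55, subtract): 6050·a = 11.150 → a = ∂h/∂x = +0.001843
Back-substitute: b = ∂h/∂y = -0.002182.
h(428341, 5000359) = 272.36 + (+0.001843)·(70) + (-0.002182)·(-175) = 272.36 +0.129 +0.382 = 272.871 m.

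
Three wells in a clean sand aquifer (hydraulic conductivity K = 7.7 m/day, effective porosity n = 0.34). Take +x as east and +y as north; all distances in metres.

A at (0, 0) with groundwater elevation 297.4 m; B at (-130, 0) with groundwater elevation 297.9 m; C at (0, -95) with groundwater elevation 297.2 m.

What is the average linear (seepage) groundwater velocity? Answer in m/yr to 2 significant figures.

36 m/yr

∂h/∂x = (297.9 − 297.4) / (-130 − 0) = -0.003846
∂h/∂y = (297.2 − 297.4) / (-95 − 0) = +0.002105
|∇h| = √(-0.003846² + 0.002105²) = 0.004384
Seepage velocity v = K·i/n = 7.7 × 0.004384 / 0.34 = 0.09928 m/day = 36.26 m/yr.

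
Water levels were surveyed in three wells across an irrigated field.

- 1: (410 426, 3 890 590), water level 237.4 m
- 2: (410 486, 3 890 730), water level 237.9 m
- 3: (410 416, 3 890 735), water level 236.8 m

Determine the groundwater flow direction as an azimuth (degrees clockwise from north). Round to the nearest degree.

Three-point gradient (reference 1): Δ to 2 = (60, 140, +0.5), Δ to 3 = (-10, 145, -0.6).
∂h/∂x = +0.01550, ∂h/∂y = -0.003069 (det = 10100).
Flow direction (−∇h) has components (-0.01550 E, +0.003069 N).
Azimuth = atan2(E, N) = atan2(-0.01550, +0.003069) = 281.2° ≈ 281°.

281°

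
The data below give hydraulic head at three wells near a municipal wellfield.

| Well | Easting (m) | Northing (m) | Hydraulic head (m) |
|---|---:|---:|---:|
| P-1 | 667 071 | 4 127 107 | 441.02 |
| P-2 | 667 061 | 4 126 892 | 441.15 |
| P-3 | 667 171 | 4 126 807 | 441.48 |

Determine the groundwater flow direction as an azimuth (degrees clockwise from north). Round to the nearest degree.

286°

Differences from P-1: to P-2 (Δx, Δy, Δh) = (-10, -215, +0.13); to P-3 = (100, -300, +0.46).
Determinant of the coordinate differences = (-10)·(-300) − 100·(-215) = 24500.
∂h/∂x = [(+0.13)·(-300) − (+0.46)·(-215)] / 24500 = +0.002445
∂h/∂y = [(-10)·(+0.46) − 100·(+0.13)] / 24500 = -0.0007184
Flow direction (−∇h) has components (-0.002445 E, +0.0007184 N).
Azimuth = atan2(E, N) = atan2(-0.002445, +0.0007184) = 286.4° ≈ 286°.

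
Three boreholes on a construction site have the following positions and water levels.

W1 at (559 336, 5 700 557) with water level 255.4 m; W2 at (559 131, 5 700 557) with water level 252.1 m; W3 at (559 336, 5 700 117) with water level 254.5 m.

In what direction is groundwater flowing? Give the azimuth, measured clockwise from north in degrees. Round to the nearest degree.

263°

∂h/∂x = (252.1 − 255.4) / (559131 − 559336) = +0.01610
∂h/∂y = (254.5 − 255.4) / (5700117 − 5700557) = +0.002045
Flow direction (−∇h) has components (-0.01610 E, -0.002045 N).
Azimuth = atan2(E, N) = atan2(-0.01610, -0.002045) = 262.8° ≈ 263°.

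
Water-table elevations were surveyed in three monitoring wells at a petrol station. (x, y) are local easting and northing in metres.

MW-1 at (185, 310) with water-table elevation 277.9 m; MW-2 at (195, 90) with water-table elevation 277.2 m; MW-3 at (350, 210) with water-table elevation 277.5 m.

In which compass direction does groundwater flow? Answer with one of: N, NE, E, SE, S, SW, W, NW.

S

Three-point gradient (reference MW-1): Δ to MW-2 = (10, -220, -0.7), Δ to MW-3 = (165, -100, -0.4).
∂h/∂x = -0.0005099, ∂h/∂y = +0.003159 (det = 35300).
Flow = −∇h = (+0.0005099 east, -0.003159 north), which points south.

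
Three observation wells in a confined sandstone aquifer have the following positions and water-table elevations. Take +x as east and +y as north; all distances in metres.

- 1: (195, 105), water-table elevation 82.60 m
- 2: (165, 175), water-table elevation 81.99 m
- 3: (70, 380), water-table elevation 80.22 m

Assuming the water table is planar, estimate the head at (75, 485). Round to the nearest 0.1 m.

79.2 m

Taking 1 as reference: 2−1 = (-30, 70, -0.61); 3−1 = (-125, 275, -2.38).
Determinant of the coordinate differences = (-30)·275 − (-125)·70 = 500.
∂h/∂x = [(-0.61)·275 − (-2.38)·70] / 500 = -0.002300
∂h/∂y = [(-30)·(-2.38) − (-125)·(-0.61)] / 500 = -0.009700
h(75, 485) = 82.60 + (-0.002300)·(-120) + (-0.009700)·(380) = 82.60 +0.276 -3.686 = 79.190 m.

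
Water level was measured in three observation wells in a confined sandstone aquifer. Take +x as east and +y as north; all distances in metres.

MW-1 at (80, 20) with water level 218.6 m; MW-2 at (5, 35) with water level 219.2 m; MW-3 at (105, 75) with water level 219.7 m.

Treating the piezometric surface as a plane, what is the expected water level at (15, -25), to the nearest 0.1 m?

217.9 m

Three-point gradient (reference MW-1): Δ to MW-2 = (-75, 15, +0.6), Δ to MW-3 = (25, 55, +1.1).
∂h/∂x = -0.003667, ∂h/∂y = +0.02167 (det = -4500).
h(15, -25) = 218.6 + (-0.003667)·(-65) + (+0.02167)·(-45) = 218.6 +0.238 -0.975 = 217.863 m.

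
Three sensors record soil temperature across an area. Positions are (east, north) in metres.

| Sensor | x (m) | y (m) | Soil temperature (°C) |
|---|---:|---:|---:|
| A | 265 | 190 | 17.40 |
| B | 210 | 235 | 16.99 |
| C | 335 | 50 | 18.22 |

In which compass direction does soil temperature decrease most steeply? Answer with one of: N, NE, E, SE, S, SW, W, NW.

NW

Taking A as reference: B−A = (-55, 45, -0.41); C−A = (70, -140, +0.82).
Determinant of the coordinate differences = (-55)·(-140) − 70·45 = 4550.
∂T/∂x = [(-0.41)·(-140) − (+0.82)·45] / 4550 = +0.004505
∂T/∂y = [(-55)·(+0.82) − 70·(-0.41)] / 4550 = -0.003604
Steepest decrease is along −∇f = (-0.004505 E, +0.003604 N) → northwest.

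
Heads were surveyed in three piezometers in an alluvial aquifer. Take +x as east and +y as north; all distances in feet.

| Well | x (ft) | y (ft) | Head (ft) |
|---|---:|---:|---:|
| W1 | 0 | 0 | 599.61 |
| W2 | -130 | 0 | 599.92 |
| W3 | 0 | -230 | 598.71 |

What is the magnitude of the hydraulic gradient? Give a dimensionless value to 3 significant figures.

0.00458

∂h/∂x = (599.92 − 599.61) / (-130 − 0) = -0.002385
∂h/∂y = (598.71 − 599.61) / (-230 − 0) = +0.003913
|∇h| = √(-0.002385² + 0.003913²) = 0.004583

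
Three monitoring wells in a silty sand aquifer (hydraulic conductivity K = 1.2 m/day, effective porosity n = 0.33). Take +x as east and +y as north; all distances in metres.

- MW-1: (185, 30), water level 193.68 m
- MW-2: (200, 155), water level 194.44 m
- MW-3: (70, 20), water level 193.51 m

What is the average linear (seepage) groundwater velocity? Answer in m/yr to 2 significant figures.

8.0 m/yr

Differences from MW-1: to MW-2 (Δx, Δy, Δh) = (15, 125, +0.76); to MW-3 = (-115, -10, -0.17).
Determinant of the coordinate differences = 15·(-10) − (-115)·125 = 14225.
∂h/∂x = [(+0.76)·(-10) − (-0.17)·125] / 14225 = +0.0009596
∂h/∂y = [15·(-0.17) − (-115)·(+0.76)] / 14225 = +0.005965
|∇h| = √(0.0009596² + 0.005965²) = 0.006042
Seepage velocity v = K·i/n = 1.2 × 0.006042 / 0.33 = 0.02197 m/day = 8.025 m/yr.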